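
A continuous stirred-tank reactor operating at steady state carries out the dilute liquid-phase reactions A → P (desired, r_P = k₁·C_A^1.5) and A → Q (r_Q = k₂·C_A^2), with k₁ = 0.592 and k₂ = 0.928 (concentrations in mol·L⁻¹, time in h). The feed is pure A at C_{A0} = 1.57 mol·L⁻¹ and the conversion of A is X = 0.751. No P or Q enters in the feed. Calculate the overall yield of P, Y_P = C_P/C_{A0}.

0.379

Exit C_A = C_{A0}(1−X) = 1.57×0.249 = 0.3909 mol·L⁻¹.
In a CSTR the entire volume is at exit conditions, so r_P = 0.592×0.3909^1.5 = 0.1447 and r_Q = 0.928×0.3909^2 = 0.1418.
Fraction of consumed A going to P: r_P/(r_P+r_Q) = 0.5050.
C_P = 0.5050·C_{A0}·X = 0.5050×1.57×0.751 = 0.595 mol·L⁻¹; Y_P = C_P/C_{A0} = 0.379.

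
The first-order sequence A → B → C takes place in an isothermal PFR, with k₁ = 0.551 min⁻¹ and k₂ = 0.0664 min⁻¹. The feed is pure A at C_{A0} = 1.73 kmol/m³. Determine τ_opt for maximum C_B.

4.37 min

The intermediate peaks when r₁ = r₂, i.e. k₁e^(−k₁τ) = k₂e^(−k₂τ), giving τ_opt = ln(k₂/k₁)/(k₂−k₁).
= ln(0.0664/0.551)/(0.0664−0.551) = ln(0.1205)/-0.4846 = -2.116/-0.4846 = 4.37 min.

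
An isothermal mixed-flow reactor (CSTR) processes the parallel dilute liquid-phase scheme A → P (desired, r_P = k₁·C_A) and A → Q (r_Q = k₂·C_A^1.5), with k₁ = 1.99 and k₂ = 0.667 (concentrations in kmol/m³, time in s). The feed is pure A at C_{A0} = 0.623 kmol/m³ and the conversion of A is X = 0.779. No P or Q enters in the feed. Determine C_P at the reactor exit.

0.432 kmol/m³

Exit C_A = C_{A0}(1−X) = 0.623×0.221 = 0.1377 kmol/m³.
In a CSTR the entire volume is at exit conditions, so r_P = 1.99×0.1377 = 0.2740 and r_Q = 0.667×0.1377^1.5 = 0.03408.
Fraction of consumed A going to P: r_P/(r_P+r_Q) = 0.8894.
C_P = 0.8894·C_{A0}·X = 0.8894×0.623×0.779 = 0.432 kmol/m³.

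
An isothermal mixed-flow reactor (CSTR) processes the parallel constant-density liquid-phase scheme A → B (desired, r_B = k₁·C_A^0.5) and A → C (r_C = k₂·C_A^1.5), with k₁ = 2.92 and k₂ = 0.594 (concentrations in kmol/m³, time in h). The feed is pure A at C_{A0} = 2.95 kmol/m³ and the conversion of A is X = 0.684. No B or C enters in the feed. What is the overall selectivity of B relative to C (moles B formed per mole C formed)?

Exit C_A = C_{A0}(1−X) = 2.95×0.316 = 0.9322 kmol/m³.
Rates in a CSTR are evaluated at the outlet concentration: r_B = 2.92×0.9322^0.5 = 2.819, r_C = 0.594×0.9322^1.5 = 0.5346.
Overall selectivity = C_B/C_C = r_Bτ/(r_Cτ) = r_B/r_C = 5.27.

5.27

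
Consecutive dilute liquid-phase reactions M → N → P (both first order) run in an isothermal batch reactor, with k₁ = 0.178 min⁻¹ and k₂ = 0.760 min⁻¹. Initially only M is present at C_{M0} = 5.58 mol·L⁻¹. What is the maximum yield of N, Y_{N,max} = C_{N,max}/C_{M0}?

0.150

Evaluating C_N at t_opt = ln(k₂/k₁)/(k₂−k₁) gives C_{N,max}/C_{M0} = (k₁/k₂)^[k₂/(k₂−k₁)].
= (0.178/0.760)^(0.760/(0.760−0.178)) = (0.2342)^(1.306) = 0.1502.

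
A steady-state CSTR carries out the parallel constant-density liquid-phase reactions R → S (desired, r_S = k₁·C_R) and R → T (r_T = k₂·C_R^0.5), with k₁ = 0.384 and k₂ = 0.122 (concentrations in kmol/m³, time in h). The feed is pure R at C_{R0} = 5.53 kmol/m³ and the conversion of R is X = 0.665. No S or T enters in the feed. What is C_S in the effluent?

Exit C_R = C_{R0}(1−X) = 5.53×0.335 = 1.853 kmol/m³.
In a CSTR the entire volume is at exit conditions, so r_S = 0.384×1.853 = 0.7114 and r_T = 0.122×1.853^0.5 = 0.1661.
Fraction of consumed R going to S: r_S/(r_S+r_T) = 0.8108.
C_S = 0.8108·C_{R0}·X = 0.8108×5.53×0.665 = 2.98 kmol/m³.

2.98 kmol/m³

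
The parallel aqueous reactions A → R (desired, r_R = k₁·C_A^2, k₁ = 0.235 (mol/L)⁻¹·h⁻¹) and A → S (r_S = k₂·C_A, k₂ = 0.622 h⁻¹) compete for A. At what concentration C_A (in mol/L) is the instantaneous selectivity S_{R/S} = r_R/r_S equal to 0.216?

0.572 mol/L

S_{R/S} = (k₁/k₂)·C_A ⇒ C_A = S·k₂/k₁.
= 0.216×0.622/0.235 = 0.572 mol/L.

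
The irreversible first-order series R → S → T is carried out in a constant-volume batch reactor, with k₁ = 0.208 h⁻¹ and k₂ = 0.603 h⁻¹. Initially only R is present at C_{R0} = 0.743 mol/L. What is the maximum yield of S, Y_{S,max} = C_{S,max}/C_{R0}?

For a first-order series the maximum intermediate yield is C_{S,max}/C_{R0} = (k₁/k₂)^[k₂/(k₂−k₁)].
= (0.208/0.603)^(0.603/(0.603−0.208)) = (0.3449)^(1.527) = 0.1969.

0.197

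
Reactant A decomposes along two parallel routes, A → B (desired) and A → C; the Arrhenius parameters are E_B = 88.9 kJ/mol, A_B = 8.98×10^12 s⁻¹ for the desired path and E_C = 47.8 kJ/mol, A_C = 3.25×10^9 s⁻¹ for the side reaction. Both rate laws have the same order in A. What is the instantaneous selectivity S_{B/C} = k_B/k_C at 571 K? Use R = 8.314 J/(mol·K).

0.480

Since both paths have the same order in A, the concentration cancels and S_{B/C} = k_B/k_C = (A_B/A_C)·exp[(E_C−E_B)/(RT)].
(E_C−E_B)/(RT) = (47.8−88.9)×10³/(8.314×571) = -41100/4747 = -8.658.
k_B/k_C = (8.98×10^12/3.25×10^9)·exp(-8.658) = 2763 × 1.738×10^-4 = 0.480.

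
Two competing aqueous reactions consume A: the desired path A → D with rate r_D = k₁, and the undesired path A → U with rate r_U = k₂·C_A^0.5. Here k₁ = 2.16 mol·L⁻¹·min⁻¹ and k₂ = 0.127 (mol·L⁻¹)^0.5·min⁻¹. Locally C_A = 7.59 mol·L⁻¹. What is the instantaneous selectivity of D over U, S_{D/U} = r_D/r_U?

6.17

S_{D/U} = r_D/r_U = (k₁)/(k₂·C_A^0.5) = (k₁/k₂)·C_A^-0.5.
= (2.16) / (0.127×7.590^0.5) = 2.160/0.3499 = 6.17.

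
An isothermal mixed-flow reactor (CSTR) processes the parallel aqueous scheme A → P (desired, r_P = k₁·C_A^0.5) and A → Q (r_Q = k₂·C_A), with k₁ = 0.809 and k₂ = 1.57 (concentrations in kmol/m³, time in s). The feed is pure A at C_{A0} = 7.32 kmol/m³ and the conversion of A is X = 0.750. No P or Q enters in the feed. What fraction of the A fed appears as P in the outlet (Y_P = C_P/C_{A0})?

0.207

Exit C_A = C_{A0}(1−X) = 7.32×0.250 = 1.830 kmol/m³.
In a CSTR the entire volume is at exit conditions, so r_P = 0.809×1.830^0.5 = 1.094 and r_Q = 1.57×1.830 = 2.873.
Fraction of consumed A going to P: r_P/(r_P+r_Q) = 0.2758.
C_P = 0.2758·C_{A0}·X = 0.2758×7.32×0.750 = 1.51 kmol/m³; Y_P = C_P/C_{A0} = 0.207.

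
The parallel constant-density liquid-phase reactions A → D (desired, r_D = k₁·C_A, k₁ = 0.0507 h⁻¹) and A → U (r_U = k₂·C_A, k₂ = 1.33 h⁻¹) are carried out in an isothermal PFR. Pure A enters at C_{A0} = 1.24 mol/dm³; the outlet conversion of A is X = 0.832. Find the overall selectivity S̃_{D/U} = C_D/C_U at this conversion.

0.0381

C_A = C_{A0}(1−X) = 0.2083 mol/dm³.
Both paths are first order in A, so the instantaneous fraction to D is constant: dC_D/d(−C_A) = k₁/(k₁+k₂) = 0.03672.
C_D = 0.03672·(C_{A0}−C_A) = 0.03672×1.032 = 0.0379 mol/dm³.
C_U = (C_{A0}−C_A)−C_D = 0.9938 mol/dm³; S̃_{D/U} = 0.03788/0.9938 = 0.0381.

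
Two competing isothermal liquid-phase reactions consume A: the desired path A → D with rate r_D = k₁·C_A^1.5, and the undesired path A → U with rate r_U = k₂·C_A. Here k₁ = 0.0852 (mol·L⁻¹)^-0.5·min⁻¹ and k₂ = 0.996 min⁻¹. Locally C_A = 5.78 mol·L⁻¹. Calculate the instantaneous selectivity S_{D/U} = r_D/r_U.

S_{D/U} = r_D/r_U = (k₁·C_A^1.5)/(k₂·C_A) = (k₁/k₂)·C_A^0.5.
= (0.0852×5.780^1.5) / (0.996×5.780) = 1.184/5.757 = 0.206.

0.206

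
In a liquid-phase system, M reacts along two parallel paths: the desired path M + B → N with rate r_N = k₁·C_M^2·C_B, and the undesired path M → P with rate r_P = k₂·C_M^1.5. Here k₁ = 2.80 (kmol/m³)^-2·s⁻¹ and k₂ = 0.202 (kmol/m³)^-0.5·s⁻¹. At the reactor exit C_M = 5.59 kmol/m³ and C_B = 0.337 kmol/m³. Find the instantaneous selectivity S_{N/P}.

11.0

S_{N/P} = r_N/r_P = (k₁·C_M^2·C_B)/(k₂·C_M^1.5) = (k₁/k₂)·C_M^0.5·C_B.
= (2.80×5.590^2×0.3370) / (0.202×5.590^1.5) = 29.49/2.670 = 11.0.
Since the desired path is higher order in M, keeping C_M high (PFR or concentrated feed) favours N.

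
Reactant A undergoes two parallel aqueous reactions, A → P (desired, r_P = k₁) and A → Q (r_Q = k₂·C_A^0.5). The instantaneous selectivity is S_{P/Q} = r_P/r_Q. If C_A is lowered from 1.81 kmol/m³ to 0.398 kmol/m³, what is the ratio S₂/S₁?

S_{P/Q} = (k₁/k₂)·C_A^-0.5, so S₂/S₁ = (C_{A,2}/C_{A,1})^-0.5.
= (0.398/1.81)^(-0.5) = (0.2199)^(-0.5) = 2.13.
Selectivity toward P rises as C_A falls — low-concentration operation is favoured.

2.13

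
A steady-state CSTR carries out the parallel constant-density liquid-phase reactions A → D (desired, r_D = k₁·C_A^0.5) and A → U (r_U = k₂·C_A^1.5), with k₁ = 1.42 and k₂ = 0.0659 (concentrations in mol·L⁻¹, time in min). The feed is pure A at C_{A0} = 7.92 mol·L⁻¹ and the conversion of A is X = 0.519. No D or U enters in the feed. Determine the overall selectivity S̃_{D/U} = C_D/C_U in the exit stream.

5.66

Exit C_A = C_{A0}(1−X) = 7.92×0.481 = 3.810 mol·L⁻¹.
A CSTR operates uniformly at the exit composition, giving r_D = 2.772 and r_U = 0.4900 (each k·C_A^n at C_A = 3.810).
Overall selectivity = C_D/C_U = r_Dτ/(r_Uτ) = r_D/r_U = 5.66.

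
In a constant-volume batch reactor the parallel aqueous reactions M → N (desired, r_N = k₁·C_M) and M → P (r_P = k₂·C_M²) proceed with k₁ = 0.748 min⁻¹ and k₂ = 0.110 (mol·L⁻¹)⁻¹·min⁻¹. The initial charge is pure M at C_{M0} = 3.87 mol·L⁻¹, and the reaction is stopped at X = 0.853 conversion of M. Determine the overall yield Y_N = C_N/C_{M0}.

0.650

C_M = C_{M0}(1−X) = 0.5689 mol·L⁻¹.
Along a PFR/batch, dC_N/dC_M = −r_N/(r_N+r_P) = −k₁/(k₁+k₂·C_M).
Integrating from C_{M0} to C_M: C_N = (0.748/0.110)·ln[(0.748+0.110·3.87)/(0.748+0.110·0.569)] = 6.800·ln(1.174/0.8106) = 2.517 mol·L⁻¹.
Y_N = C_N/C_{M0} = 2.517/3.87 = 0.650.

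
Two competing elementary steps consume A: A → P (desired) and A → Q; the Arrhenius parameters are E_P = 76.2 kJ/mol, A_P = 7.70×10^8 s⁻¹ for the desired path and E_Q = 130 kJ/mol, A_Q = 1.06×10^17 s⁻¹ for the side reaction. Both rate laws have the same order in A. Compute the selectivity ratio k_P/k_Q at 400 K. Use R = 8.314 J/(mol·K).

Since both paths have the same order in A, the concentration cancels and S_{P/Q} = k_P/k_Q = (A_P/A_Q)·exp[(E_Q−E_P)/(RT)].
(E_Q−E_P)/(RT) = (130−76.2)×10³/(8.314×400) = 53800/3326 = 16.18.
k_P/k_Q = (7.70×10^8/1.06×10^17)·exp(16.18) = 7.264×10^-9 × 1.061×10^7 = 0.0771.

0.0771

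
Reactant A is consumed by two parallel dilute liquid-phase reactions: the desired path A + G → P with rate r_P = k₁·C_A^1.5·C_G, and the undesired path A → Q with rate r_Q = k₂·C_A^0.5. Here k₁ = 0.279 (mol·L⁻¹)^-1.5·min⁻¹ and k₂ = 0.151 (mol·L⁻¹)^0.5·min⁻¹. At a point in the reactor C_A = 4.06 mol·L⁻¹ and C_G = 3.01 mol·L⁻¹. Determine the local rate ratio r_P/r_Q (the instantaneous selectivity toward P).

S_{P/Q} = r_P/r_Q = (k₁·C_A^1.5·C_G)/(k₂·C_A^0.5) = (k₁/k₂)·C_A·C_G.
= (0.279×4.060^1.5×3.010) / (0.151×4.060^0.5) = 6.870/0.3043 = 22.6.
Since the desired path is higher order in A, keeping C_A high (PFR or concentrated feed) favours P.

22.6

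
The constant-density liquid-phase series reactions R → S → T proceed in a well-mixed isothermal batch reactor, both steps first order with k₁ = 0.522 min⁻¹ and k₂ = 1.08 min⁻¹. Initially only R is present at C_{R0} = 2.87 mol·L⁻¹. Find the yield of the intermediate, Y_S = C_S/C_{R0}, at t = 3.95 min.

The intermediate concentration in a first-order A→B→C sequence is C_S = k₁C_{R0}(e^(−k₁t) − e^(−k₂t))/(k₂−k₁).
e^(−k₁t) = e^(−0.522×3.95) = e^(−2.062) = 0.1272; e^(−k₂t) = e^(−4.266) = 0.01404.
C_S = 0.522×2.87/(1.08−0.522) × (0.1272−0.01404) = 2.685×0.1132 = 0.3039 mol·L⁻¹.
Y_S = C_S/C_{R0} = 0.3039/2.87 = 0.106.

0.106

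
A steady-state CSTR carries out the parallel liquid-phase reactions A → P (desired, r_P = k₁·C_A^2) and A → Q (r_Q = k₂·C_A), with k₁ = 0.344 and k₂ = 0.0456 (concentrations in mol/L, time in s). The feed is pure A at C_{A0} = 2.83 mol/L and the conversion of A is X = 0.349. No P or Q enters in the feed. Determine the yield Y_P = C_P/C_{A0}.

0.326

Exit C_A = C_{A0}(1−X) = 2.83×0.651 = 1.842 mol/L.
A CSTR operates uniformly at the exit composition, giving r_P = 1.168 and r_Q = 0.08401 (each k·C_A^n at C_A = 1.842).
Fraction of consumed A going to P: r_P/(r_P+r_Q) = 0.9329.
C_P = 0.9329·C_{A0}·X = 0.9329×2.83×0.349 = 0.921 mol/L; Y_P = C_P/C_{A0} = 0.326.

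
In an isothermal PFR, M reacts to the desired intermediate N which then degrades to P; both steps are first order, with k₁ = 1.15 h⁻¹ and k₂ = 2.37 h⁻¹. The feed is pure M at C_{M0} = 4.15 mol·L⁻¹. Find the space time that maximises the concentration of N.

The intermediate peaks when r₁ = r₂, i.e. k₁e^(−k₁τ) = k₂e^(−k₂τ), giving τ_opt = ln(k₂/k₁)/(k₂−k₁).
= ln(2.37/1.15)/(2.37−1.15) = ln(2.061)/1.220 = 0.7231/1.220 = 0.593 h.

0.593 h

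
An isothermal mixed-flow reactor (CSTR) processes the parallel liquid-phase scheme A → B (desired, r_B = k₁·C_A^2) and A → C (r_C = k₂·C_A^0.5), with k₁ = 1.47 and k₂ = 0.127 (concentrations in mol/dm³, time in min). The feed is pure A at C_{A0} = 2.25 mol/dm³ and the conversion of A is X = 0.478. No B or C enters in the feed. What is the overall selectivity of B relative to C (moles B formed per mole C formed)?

14.7

Exit C_A = C_{A0}(1−X) = 2.25×0.522 = 1.175 mol/dm³.
A CSTR operates uniformly at the exit composition, giving r_B = 2.028 and r_C = 0.1376 (each k·C_A^n at C_A = 1.175).
Overall selectivity = C_B/C_C = r_Bτ/(r_Cτ) = r_B/r_C = 14.7.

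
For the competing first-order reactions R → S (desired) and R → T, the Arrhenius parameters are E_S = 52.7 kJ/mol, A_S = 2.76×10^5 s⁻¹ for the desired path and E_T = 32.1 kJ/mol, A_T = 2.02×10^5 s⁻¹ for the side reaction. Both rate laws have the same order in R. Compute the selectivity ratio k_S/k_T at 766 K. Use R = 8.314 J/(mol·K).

Since both paths have the same order in R, the concentration cancels and S_{S/T} = k_S/k_T = (A_S/A_T)·exp[(E_T−E_S)/(RT)].
(E_T−E_S)/(RT) = (32.1−52.7)×10³/(8.314×766) = -20600/6369 = -3.235.
k_S/k_T = (2.76×10^5/2.02×10^5)·exp(-3.235) = 1.366 × 0.03937 = 0.0538.

0.0538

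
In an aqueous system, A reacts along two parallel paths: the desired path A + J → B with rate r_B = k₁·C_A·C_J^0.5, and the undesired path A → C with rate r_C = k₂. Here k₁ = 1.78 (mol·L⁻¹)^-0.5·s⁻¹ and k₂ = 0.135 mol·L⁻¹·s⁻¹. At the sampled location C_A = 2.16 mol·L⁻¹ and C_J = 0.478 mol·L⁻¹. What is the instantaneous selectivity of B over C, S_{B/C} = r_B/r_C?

S_{B/C} = r_B/r_C = (k₁·C_A·C_J^0.5)/(k₂) = (k₁/k₂)·C_A·C_J^0.5.
= (1.78×2.160×0.4780^0.5) / (0.135) = 2.658/0.1350 = 19.7.
Since the desired path is higher order in A, keeping C_A high (PFR or concentrated feed) favours B.

19.7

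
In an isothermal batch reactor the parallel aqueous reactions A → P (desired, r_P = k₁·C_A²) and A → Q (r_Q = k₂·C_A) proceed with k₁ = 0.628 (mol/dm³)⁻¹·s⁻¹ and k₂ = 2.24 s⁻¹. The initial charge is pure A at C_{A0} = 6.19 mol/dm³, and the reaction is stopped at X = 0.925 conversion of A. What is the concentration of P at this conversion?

C_A = C_{A0}(1−X) = 0.4642 mol/dm³.
Along a PFR/batch, dC_Q/dC_A = −r_Q/(r_P+r_Q) = −k₂/(k₂+k₁·C_A).
Integrating from C_{A0} to C_A: C_Q = (2.24/0.628)·ln[(2.24+0.628·6.19)/(2.24+0.628·0.464)] = 3.567·ln(6.127/2.532) = 3.153 mol/dm³.
Then C_P = (C_{A0}−C_A) − C_Q = 5.726 − 3.153 = 2.573 mol/dm³.

2.57 mol/dm³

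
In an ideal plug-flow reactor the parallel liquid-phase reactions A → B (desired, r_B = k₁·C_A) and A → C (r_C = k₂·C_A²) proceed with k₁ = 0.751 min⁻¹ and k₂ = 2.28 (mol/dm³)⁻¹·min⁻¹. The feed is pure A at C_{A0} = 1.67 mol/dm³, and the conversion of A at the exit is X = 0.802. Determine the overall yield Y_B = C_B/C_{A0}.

C_A = C_{A0}(1−X) = 0.3307 mol/dm³.
Along a PFR/batch, dC_B/dC_A = −r_B/(r_B+r_C) = −k₁/(k₁+k₂·C_A).
Integrating from C_{A0} to C_A: C_B = (0.751/2.28)·ln[(0.751+2.28·1.67)/(0.751+2.28·0.331)] = 0.3294·ln(4.559/1.505) = 0.3651 mol/dm³.
Y_B = C_B/C_{A0} = 0.3651/1.67 = 0.219.

0.219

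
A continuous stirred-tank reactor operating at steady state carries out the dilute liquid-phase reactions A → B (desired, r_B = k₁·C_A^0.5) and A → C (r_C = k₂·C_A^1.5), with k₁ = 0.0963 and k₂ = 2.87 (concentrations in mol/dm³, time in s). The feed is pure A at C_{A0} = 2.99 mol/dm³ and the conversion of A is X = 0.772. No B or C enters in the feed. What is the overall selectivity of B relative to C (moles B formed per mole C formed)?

Exit C_A = C_{A0}(1−X) = 2.99×0.228 = 0.6817 mol/dm³.
A CSTR operates uniformly at the exit composition, giving r_B = 0.07951 and r_C = 1.615 (each k·C_A^n at C_A = 0.6817).
Overall selectivity = C_B/C_C = r_Bτ/(r_Cτ) = r_B/r_C = 0.0492.

0.0492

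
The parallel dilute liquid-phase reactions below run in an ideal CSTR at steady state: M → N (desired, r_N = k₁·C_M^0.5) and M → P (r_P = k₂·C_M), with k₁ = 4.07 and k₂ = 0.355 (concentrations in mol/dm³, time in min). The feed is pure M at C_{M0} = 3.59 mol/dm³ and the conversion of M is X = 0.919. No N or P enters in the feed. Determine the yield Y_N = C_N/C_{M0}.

Exit C_M = C_{M0}(1−X) = 3.59×0.0810 = 0.2908 mol/dm³.
A CSTR operates uniformly at the exit composition, giving r_N = 2.195 and r_P = 0.1032 (each k·C_M^n at C_M = 0.2908).
Fraction of consumed M going to N: r_N/(r_N+r_P) = 0.9551.
C_N = 0.9551·C_{M0}·X = 0.9551×3.59×0.919 = 3.15 mol/dm³; Y_N = C_N/C_{M0} = 0.878.

0.878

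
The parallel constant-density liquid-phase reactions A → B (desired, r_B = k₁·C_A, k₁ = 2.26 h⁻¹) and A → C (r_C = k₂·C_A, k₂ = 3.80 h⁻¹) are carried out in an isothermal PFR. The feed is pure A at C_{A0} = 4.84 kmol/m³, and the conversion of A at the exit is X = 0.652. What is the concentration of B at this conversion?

1.18 kmol/m³

C_A = C_{A0}(1−X) = 1.684 kmol/m³.
Both paths are first order in A, so the instantaneous fraction to B is constant: dC_B/d(−C_A) = k₁/(k₁+k₂) = 0.3729.
C_B = 0.3729·(C_{A0}−C_A) = 0.3729×3.156 = 1.18 kmol/m³.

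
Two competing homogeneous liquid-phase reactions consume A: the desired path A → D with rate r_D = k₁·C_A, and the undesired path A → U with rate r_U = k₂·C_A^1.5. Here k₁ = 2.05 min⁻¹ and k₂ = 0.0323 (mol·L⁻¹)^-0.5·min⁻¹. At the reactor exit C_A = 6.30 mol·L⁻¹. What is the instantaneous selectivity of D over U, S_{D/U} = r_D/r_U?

S_{D/U} = r_D/r_U = (k₁·C_A)/(k₂·C_A^1.5) = (k₁/k₂)·C_A^-0.5.
= (2.05×6.300) / (0.0323×6.300^1.5) = 12.91/0.5108 = 25.3.
The undesired path is higher order in A, so low C_A (CSTR or dilute feed) favours D.

25.3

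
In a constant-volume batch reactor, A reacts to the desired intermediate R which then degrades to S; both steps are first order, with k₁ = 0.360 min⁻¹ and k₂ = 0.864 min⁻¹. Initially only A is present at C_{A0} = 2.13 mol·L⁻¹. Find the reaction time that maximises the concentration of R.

1.74 min

Setting dC_R/dt = 0 gives t_opt = ln(k₂/k₁)/(k₂−k₁).
= ln(0.864/0.360)/(0.864−0.360) = ln(2.400)/0.5040 = 0.8755/0.5040 = 1.74 min.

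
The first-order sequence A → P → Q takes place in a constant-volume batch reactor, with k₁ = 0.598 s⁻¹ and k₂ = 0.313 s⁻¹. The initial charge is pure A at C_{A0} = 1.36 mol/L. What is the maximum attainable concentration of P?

0.668 mol/L

Evaluating C_P at t_opt = ln(k₂/k₁)/(k₂−k₁) gives C_{P,max}/C_{A0} = (k₁/k₂)^[k₂/(k₂−k₁)].
= (0.598/0.313)^(0.313/(0.313−0.598)) = (1.911)^(-1.098) = 0.4912.
C_{P,max} = 0.4912×1.36 = 0.668 mol/L.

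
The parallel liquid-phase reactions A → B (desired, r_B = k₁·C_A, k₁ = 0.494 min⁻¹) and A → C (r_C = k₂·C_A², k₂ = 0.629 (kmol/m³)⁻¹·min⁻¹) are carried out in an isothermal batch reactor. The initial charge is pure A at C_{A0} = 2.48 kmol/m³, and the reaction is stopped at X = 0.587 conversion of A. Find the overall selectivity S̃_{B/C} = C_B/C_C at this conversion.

0.467

C_A = C_{A0}(1−X) = 1.024 kmol/m³.
Along a PFR/batch, dC_B/dC_A = −r_B/(r_B+r_C) = −k₁/(k₁+k₂·C_A).
Integrating from C_{A0} to C_A: C_B = (0.494/0.629)·ln[(0.494+0.629·2.48)/(0.494+0.629·1.02)] = 0.7854·ln(2.054/1.138) = 0.4636 kmol/m³.
C_C = (C_{A0}−C_A)−C_B = 0.9922 kmol/m³; S̃_{B/C} = 0.4636/0.9922 = 0.467.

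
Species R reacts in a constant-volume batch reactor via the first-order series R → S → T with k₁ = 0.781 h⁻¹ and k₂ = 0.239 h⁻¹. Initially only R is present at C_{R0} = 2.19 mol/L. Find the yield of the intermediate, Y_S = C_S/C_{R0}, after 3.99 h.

The intermediate concentration in a first-order A→B→C sequence is C_S = k₁C_{R0}(e^(−k₁t) − e^(−k₂t))/(k₂−k₁).
e^(−k₁t) = e^(−0.781×3.99) = e^(−3.116) = 0.04433; e^(−k₂t) = e^(−0.9536) = 0.3853.
C_S = 0.781×2.19/(0.239−0.781) × (0.04433−0.3853) = (-3.156)×(-0.3410) = 1.076 mol/L.
Y_S = C_S/C_{R0} = 1.076/2.19 = 0.491.

0.491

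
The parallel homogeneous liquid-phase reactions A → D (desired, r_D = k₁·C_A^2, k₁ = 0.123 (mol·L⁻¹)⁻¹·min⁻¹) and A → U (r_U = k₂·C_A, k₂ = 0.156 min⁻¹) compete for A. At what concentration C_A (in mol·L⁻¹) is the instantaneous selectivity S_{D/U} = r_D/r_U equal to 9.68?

S_{D/U} = (k₁/k₂)·C_A ⇒ C_A = S·k₂/k₁.
= 9.68×0.156/0.123 = 12.3 mol·L⁻¹.

12.3 mol·L⁻¹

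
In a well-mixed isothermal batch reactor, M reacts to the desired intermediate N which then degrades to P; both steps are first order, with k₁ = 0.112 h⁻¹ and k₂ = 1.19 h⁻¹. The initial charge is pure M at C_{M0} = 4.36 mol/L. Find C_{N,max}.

Evaluating C_N at t_opt = ln(k₂/k₁)/(k₂−k₁) gives C_{N,max}/C_{M0} = (k₁/k₂)^[k₂/(k₂−k₁)].
= (0.112/1.19)^(1.19/(1.19−0.112)) = (0.09412)^(1.104) = 0.07363.
C_{N,max} = 0.07363×4.36 = 0.321 mol/L.

0.321 mol/L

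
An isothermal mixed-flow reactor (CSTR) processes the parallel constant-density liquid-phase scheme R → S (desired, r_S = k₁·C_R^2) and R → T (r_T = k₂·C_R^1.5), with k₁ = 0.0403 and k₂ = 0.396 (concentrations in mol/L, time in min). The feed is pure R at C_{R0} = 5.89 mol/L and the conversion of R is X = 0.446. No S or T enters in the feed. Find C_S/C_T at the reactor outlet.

0.184

Exit C_R = C_{R0}(1−X) = 5.89×0.554 = 3.263 mol/L.
In a CSTR the entire volume is at exit conditions, so r_S = 0.0403×3.263^2 = 0.4291 and r_T = 0.396×3.263^1.5 = 2.334.
Overall selectivity = C_S/C_T = r_Sτ/(r_Tτ) = r_S/r_T = 0.184.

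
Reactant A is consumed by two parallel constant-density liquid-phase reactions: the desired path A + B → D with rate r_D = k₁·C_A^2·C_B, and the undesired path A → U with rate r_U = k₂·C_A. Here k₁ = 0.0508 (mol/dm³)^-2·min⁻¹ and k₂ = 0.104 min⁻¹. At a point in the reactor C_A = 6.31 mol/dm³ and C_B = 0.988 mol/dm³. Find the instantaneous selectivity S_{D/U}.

3.05

S_{D/U} = r_D/r_U = (k₁·C_A^2·C_B)/(k₂·C_A) = (k₁/k₂)·C_A·C_B.
= (0.0508×6.310^2×0.9880) / (0.104×6.310) = 1.998/0.6562 = 3.05.
Since the desired path is higher order in A, keeping C_A high (PFR or concentrated feed) favours D.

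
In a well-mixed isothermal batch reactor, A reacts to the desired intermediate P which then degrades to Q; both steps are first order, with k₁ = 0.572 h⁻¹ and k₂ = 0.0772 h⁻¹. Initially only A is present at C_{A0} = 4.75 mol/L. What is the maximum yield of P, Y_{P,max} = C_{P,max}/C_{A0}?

0.732

Evaluating C_P at t_opt = ln(k₂/k₁)/(k₂−k₁) gives C_{P,max}/C_{A0} = (k₁/k₂)^[k₂/(k₂−k₁)].
= (0.572/0.0772)^(0.0772/(0.0772−0.572)) = (7.409)^(-0.1560) = 0.7316.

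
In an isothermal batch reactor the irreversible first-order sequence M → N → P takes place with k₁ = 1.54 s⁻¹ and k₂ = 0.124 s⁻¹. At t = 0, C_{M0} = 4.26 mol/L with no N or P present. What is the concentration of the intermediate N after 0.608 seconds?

The intermediate concentration in a first-order A→B→C sequence is C_N = k₁C_{M0}(e^(−k₁t) − e^(−k₂t))/(k₂−k₁).
e^(−k₁t) = e^(−1.54×0.608) = e^(−0.9363) = 0.3921; e^(−k₂t) = e^(−0.07539) = 0.9274.
C_N = 1.54×4.26/(0.124−1.54) × (0.3921−0.9274) = (-4.633)×(-0.5353) = 2.480 mol/L.

2.48 mol/L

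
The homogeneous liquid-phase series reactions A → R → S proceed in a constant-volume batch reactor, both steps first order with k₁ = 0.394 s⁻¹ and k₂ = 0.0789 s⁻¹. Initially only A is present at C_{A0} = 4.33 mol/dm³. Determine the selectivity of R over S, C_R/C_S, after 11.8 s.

The intermediate concentration in a first-order A→B→C sequence is C_R = k₁C_{A0}(e^(−k₁t) − e^(−k₂t))/(k₂−k₁).
e^(−k₁t) = e^(−0.394×11.8) = e^(−4.649) = 0.009569; e^(−k₂t) = e^(−0.9310) = 0.3942.
C_R = 0.394×4.33/(0.0789−0.394) × (0.009569−0.3942) = (-5.414)×(-0.3846) = 2.082 mol/dm³.
C_A = C_{A0}e^(−k₁t) = 0.04143 mol/dm³, so C_S = C_{A0}−C_A−C_R = 2.206 mol/dm³; C_R/C_S = 0.944.

0.944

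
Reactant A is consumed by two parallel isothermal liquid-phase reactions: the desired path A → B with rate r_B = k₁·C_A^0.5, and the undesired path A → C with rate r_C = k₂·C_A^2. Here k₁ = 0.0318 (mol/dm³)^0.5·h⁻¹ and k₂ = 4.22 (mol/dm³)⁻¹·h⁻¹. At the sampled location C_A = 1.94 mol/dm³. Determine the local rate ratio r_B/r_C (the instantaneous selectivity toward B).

0.00279

S_{B/C} = r_B/r_C = (k₁·C_A^0.5)/(k₂·C_A^2) = (k₁/k₂)·C_A^-1.5.
= (0.0318×1.940^0.5) / (4.22×1.940^2) = 0.04429/15.88 = 0.00279.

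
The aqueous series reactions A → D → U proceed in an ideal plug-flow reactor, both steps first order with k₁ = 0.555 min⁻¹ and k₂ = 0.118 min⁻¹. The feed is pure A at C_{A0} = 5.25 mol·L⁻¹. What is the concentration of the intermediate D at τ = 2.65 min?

3.35 mol·L⁻¹

For first-order series with pure A initially, C_D(τ) = k₁C_{A0}/(k₂−k₁)·(e^(−k₁τ) − e^(−k₂τ)).
e^(−k₁τ) = e^(−0.555×2.65) = e^(−1.471) = 0.2298; e^(−k₂τ) = e^(−0.3127) = 0.7315.
C_D = 0.555×5.25/(0.118−0.555) × (0.2298−0.7315) = (-6.668)×(-0.5017) = 3.345 mol·L⁻¹.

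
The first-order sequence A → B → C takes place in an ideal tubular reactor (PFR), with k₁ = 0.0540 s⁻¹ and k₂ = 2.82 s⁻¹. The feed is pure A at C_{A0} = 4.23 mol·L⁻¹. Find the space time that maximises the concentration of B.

1.43 s

Setting dC_B/dτ = 0 gives τ_opt = ln(k₂/k₁)/(k₂−k₁).
= ln(2.82/0.0540)/(2.82−0.0540) = ln(52.22)/2.766 = 3.956/2.766 = 1.43 s.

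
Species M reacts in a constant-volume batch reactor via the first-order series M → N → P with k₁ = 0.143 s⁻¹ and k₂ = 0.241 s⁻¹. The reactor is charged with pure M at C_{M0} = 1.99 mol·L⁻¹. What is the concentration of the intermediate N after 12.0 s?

0.361 mol·L⁻¹

The intermediate concentration in a first-order A→B→C sequence is C_N = k₁C_{M0}(e^(−k₁t) − e^(−k₂t))/(k₂−k₁).
e^(−k₁t) = e^(−0.143×12.0) = e^(−1.716) = 0.1798; e^(−k₂t) = e^(−2.892) = 0.05547.
C_N = 0.143×1.99/(0.241−0.143) × (0.1798−0.05547) = 2.904×0.1243 = 0.3610 mol·L⁻¹.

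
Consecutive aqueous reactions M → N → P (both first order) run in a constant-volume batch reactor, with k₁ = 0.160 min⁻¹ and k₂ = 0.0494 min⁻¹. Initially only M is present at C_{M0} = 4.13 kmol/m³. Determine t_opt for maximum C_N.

10.6 min

For first-order series the maximum of C_N occurs at t_opt = ln(k₂/k₁)/(k₂−k₁).
= ln(0.0494/0.160)/(0.0494−0.160) = ln(0.3087)/-0.1106 = -1.175/-0.1106 = 10.6 min.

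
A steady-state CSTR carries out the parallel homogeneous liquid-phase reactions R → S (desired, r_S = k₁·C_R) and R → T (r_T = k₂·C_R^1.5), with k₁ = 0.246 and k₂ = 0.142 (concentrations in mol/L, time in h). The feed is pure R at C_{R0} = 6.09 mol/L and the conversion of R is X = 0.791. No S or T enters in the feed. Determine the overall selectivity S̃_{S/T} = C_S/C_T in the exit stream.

Exit C_R = C_{R0}(1−X) = 6.09×0.209 = 1.273 mol/L.
Rates in a CSTR are evaluated at the outlet concentration: r_S = 0.246×1.273 = 0.3131, r_T = 0.142×1.273^1.5 = 0.2039.
Overall selectivity = C_S/C_T = r_Sτ/(r_Tτ) = r_S/r_T = 1.54.

1.54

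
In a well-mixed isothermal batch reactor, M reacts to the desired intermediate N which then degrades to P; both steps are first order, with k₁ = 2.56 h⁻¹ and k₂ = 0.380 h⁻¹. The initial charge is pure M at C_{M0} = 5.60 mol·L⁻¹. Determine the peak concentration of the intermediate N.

For a first-order series the maximum intermediate yield is C_{N,max}/C_{M0} = (k₁/k₂)^[k₂/(k₂−k₁)].
= (2.56/0.380)^(0.380/(0.380−2.56)) = (6.737)^(-0.1743) = 0.7171.
C_{N,max} = 0.7171×5.60 = 4.02 mol·L⁻¹.

4.02 mol·L⁻¹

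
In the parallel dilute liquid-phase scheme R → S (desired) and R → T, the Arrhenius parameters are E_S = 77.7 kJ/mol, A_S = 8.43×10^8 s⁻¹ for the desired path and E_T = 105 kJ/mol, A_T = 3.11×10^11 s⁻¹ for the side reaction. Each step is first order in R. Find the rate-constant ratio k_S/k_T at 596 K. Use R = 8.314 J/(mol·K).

k_S/k_T = (A_S/A_T)·exp[−(E_S−E_T)/(RT)] = (A_S/A_T)·exp[(E_T−E_S)/(RT)].
(E_T−E_S)/(RT) = (105−77.7)×10³/(8.314×596) = 27300/4955 = 5.509.
k_S/k_T = (8.43×10^8/3.11×10^11)·exp(5.509) = 0.002711 × 247.0 = 0.670.
Since E_S < E_T, lowering the temperature improves selectivity toward S.

0.670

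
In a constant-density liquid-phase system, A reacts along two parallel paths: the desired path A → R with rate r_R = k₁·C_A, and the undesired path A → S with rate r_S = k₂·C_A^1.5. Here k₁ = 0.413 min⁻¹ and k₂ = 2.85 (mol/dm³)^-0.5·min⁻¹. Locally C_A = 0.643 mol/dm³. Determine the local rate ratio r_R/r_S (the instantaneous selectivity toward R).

0.181

S_{R/S} = r_R/r_S = (k₁·C_A)/(k₂·C_A^1.5) = (k₁/k₂)·C_A^-0.5.
= (0.413×0.6430) / (2.85×0.6430^1.5) = 0.2656/1.469 = 0.181.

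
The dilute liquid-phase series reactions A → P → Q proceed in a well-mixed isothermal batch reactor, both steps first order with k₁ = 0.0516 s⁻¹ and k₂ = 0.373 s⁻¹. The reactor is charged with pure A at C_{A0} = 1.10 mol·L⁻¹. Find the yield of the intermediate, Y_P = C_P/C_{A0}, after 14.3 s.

Solving the coupled first-order balances gives C_P(t) = [k₁/(k₂−k₁)]·C_{A0}·(e^(−k₁t) − e^(−k₂t)).
e^(−k₁t) = e^(−0.0516×14.3) = e^(−0.7379) = 0.4781; e^(−k₂t) = e^(−5.334) = 0.004825.
C_P = 0.0516×1.10/(0.373−0.0516) × (0.4781−0.004825) = 0.1766×0.4733 = 0.08359 mol·L⁻¹.
Y_P = C_P/C_{A0} = 0.08359/1.10 = 0.0760.

0.0760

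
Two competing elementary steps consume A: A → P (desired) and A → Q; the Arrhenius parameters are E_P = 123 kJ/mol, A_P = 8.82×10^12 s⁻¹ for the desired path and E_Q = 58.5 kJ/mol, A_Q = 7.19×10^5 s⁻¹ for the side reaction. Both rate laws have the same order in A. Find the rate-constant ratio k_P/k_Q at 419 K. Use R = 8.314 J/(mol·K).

With equal orders, S_{P/Q} = k_P/k_Q = (A_P/A_Q)·exp[(E_Q−E_P)/(RT)].
(E_Q−E_P)/(RT) = (58.5−123)×10³/(8.314×419) = -64500/3484 = -18.52.
k_P/k_Q = (8.82×10^12/7.19×10^5)·exp(-18.52) = 1.227×10^7 × 9.095×10^-9 = 0.112.
Since E_P > E_Q, raising the temperature improves selectivity toward P.

0.112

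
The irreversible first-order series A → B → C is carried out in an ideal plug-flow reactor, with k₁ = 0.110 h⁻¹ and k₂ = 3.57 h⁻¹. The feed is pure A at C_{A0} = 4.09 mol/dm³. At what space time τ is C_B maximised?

For first-order series the maximum of C_B occurs at τ_opt = ln(k₂/k₁)/(k₂−k₁).
= ln(3.57/0.110)/(3.57−0.110) = ln(32.45)/3.460 = 3.480/3.460 = 1.01 h.

1.01 h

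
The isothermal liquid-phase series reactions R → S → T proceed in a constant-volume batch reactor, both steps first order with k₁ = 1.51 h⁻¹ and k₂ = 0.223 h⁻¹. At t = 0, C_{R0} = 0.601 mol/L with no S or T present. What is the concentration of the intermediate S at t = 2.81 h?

0.367 mol/L

The intermediate concentration in a first-order A→B→C sequence is C_S = k₁C_{R0}(e^(−k₁t) − e^(−k₂t))/(k₂−k₁).
e^(−k₁t) = e^(−1.51×2.81) = e^(−4.243) = 0.01436; e^(−k₂t) = e^(−0.6266) = 0.5344.
C_S = 1.51×0.601/(0.223−1.51) × (0.01436−0.5344) = (-0.7051)×(-0.5200) = 0.3667 mol/L.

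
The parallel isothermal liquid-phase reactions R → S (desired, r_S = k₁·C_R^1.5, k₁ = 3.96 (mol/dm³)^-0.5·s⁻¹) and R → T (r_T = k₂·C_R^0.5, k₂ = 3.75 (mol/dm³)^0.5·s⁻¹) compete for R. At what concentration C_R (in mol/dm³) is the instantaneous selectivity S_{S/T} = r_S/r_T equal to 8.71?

S_{S/T} = (k₁/k₂)·C_R ⇒ C_R = S·k₂/k₁.
= 8.71×3.75/3.96 = 8.25 mol/dm³.

8.25 mol/dm³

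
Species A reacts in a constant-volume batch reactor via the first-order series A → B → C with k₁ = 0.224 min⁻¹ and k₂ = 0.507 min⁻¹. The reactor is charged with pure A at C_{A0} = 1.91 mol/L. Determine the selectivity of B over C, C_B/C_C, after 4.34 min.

For first-order series with pure A initially, C_B(t) = k₁C_{A0}/(k₂−k₁)·(e^(−k₁t) − e^(−k₂t)).
e^(−k₁t) = e^(−0.224×4.34) = e^(−0.9722) = 0.3783; e^(−k₂t) = e^(−2.200) = 0.1108.
C_B = 0.224×1.91/(0.507−0.224) × (0.3783−0.1108) = 1.512×0.2675 = 0.4044 mol/L.
C_A = C_{A0}e^(−k₁t) = 0.7225 mol/L, so C_C = C_{A0}−C_A−C_B = 0.7831 mol/L; C_B/C_C = 0.516.

0.516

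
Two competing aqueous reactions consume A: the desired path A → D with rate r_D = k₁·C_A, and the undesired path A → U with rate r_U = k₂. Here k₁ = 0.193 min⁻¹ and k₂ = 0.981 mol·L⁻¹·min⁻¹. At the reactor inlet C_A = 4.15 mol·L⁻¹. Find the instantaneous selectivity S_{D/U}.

S_{D/U} = r_D/r_U = (k₁·C_A)/(k₂) = (k₁/k₂)·C_A.
= (0.193×4.150) / (0.981) = 0.8010/0.9810 = 0.816.

0.816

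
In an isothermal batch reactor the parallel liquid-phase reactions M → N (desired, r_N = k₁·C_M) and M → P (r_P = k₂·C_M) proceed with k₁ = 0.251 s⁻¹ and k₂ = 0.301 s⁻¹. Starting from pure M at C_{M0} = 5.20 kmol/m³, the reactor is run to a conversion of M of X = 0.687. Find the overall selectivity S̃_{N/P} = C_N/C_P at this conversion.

0.834

C_M = C_{M0}(1−X) = 1.628 kmol/m³.
Both paths are first order in M, so the instantaneous fraction to N is constant: dC_N/d(−C_M) = k₁/(k₁+k₂) = 0.4547.
C_N = 0.4547·(C_{M0}−C_M) = 0.4547×3.572 = 1.62 kmol/m³.
C_P = (C_{M0}−C_M)−C_N = 1.948 kmol/m³; S̃_{N/P} = 1.624/1.948 = 0.834.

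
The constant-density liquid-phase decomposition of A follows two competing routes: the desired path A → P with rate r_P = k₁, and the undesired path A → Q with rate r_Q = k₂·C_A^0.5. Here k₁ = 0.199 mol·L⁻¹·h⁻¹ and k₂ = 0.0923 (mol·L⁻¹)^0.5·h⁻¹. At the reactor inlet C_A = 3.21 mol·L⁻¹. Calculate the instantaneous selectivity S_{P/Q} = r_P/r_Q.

1.20

S_{P/Q} = r_P/r_Q = (k₁)/(k₂·C_A^0.5) = (k₁/k₂)·C_A^-0.5.
= (0.199) / (0.0923×3.210^0.5) = 0.1990/0.1654 = 1.20.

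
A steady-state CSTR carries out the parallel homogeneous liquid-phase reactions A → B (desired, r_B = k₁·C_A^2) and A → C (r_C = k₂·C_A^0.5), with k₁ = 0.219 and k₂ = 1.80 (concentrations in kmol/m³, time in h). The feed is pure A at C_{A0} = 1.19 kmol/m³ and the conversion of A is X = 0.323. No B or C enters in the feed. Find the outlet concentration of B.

0.0311 kmol/m³

Exit C_A = C_{A0}(1−X) = 1.19×0.677 = 0.8056 kmol/m³.
Rates in a CSTR are evaluated at the outlet concentration: r_B = 0.219×0.8056^2 = 0.1421, r_C = 1.80×0.8056^0.5 = 1.616.
Fraction of consumed A going to B: r_B/(r_B+r_C) = 0.08086.
C_B = 0.08086·C_{A0}·X = 0.08086×1.19×0.323 = 0.0311 kmol/m³.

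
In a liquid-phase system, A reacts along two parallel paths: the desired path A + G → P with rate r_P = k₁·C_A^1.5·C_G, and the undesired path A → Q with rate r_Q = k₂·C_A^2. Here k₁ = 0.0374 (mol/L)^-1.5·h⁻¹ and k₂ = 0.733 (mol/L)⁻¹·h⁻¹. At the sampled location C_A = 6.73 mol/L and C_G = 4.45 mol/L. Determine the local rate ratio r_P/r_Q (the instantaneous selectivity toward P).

S_{P/Q} = r_P/r_Q = (k₁·C_A^1.5·C_G)/(k₂·C_A^2) = (k₁/k₂)·C_A^-0.5·C_G.
= (0.0374×6.730^1.5×4.450) / (0.733×6.730^2) = 2.906/33.20 = 0.0875.

0.0875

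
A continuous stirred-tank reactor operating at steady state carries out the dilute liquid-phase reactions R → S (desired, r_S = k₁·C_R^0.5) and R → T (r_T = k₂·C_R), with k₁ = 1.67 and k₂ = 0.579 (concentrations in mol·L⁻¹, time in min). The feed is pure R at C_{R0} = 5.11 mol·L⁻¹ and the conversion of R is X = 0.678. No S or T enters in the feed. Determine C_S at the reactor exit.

Exit C_R = C_{R0}(1−X) = 5.11×0.322 = 1.645 mol·L⁻¹.
A CSTR operates uniformly at the exit composition, giving r_S = 2.142 and r_T = 0.9527 (each k·C_R^n at C_R = 1.645).
Fraction of consumed R going to S: r_S/(r_S+r_T) = 0.6922.
C_S = 0.6922·C_{R0}·X = 0.6922×5.11×0.678 = 2.40 mol·L⁻¹.

2.40 mol·L⁻¹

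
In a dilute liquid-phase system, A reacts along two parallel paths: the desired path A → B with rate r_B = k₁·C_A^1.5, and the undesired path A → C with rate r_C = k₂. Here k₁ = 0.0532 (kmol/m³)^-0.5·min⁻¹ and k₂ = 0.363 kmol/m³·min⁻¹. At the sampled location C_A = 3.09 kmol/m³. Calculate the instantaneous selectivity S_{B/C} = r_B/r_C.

0.796

S_{B/C} = r_B/r_C = (k₁·C_A^1.5)/(k₂) = (k₁/k₂)·C_A^1.5.
= (0.0532×3.090^1.5) / (0.363) = 0.2890/0.3630 = 0.796.
Since the desired path is higher order in A, keeping C_A high (PFR or concentrated feed) favours B.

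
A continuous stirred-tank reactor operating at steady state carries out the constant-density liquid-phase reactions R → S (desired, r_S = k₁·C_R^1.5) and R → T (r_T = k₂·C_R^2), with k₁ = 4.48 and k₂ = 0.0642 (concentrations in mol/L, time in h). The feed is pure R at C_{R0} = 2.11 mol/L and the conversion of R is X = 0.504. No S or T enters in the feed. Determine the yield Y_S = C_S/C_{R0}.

0.497

Exit C_R = C_{R0}(1−X) = 2.11×0.496 = 1.047 mol/L.
A CSTR operates uniformly at the exit composition, giving r_S = 4.796 and r_T = 0.07032 (each k·C_R^n at C_R = 1.047).
Fraction of consumed R going to S: r_S/(r_S+r_T) = 0.9856.
C_S = 0.9856·C_{R0}·X = 0.9856×2.11×0.504 = 1.05 mol/L; Y_S = C_S/C_{R0} = 0.497.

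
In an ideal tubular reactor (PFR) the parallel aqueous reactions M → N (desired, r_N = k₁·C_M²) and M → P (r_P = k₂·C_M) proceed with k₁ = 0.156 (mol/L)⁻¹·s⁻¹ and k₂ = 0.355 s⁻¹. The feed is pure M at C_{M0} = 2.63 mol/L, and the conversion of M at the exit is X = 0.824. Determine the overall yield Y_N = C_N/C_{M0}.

C_M = C_{M0}(1−X) = 0.4629 mol/L.
Along a PFR/batch, dC_P/dC_M = −r_P/(r_N+r_P) = −k₂/(k₂+k₁·C_M).
Integrating from C_{M0} to C_M: C_P = (0.355/0.156)·ln[(0.355+0.156·2.63)/(0.355+0.156·0.463)] = 2.276·ln(0.7653/0.4272) = 1.327 mol/L.
Then C_N = (C_{M0}−C_M) − C_P = 2.167 − 1.327 = 0.8405 mol/L.
Y_N = C_N/C_{M0} = 0.8405/2.63 = 0.320.

0.320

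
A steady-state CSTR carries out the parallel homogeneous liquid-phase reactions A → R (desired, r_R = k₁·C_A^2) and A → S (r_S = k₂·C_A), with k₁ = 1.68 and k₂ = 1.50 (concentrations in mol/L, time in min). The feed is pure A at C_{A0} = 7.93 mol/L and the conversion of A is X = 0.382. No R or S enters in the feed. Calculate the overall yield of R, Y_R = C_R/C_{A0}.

0.323

Exit C_A = C_{A0}(1−X) = 7.93×0.618 = 4.901 mol/L.
A CSTR operates uniformly at the exit composition, giving r_R = 40.35 and r_S = 7.351 (each k·C_A^n at C_A = 4.901).
Fraction of consumed A going to R: r_R/(r_R+r_S) = 0.8459.
C_R = 0.8459·C_{A0}·X = 0.8459×7.93×0.382 = 2.56 mol/L; Y_R = C_R/C_{A0} = 0.323.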